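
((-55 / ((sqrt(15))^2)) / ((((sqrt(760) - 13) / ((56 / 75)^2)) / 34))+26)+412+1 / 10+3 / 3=8727903911 / 19946250 - 2345728 * sqrt(190) / 9973125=434.33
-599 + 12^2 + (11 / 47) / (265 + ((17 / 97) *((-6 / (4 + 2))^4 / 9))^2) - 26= -481.00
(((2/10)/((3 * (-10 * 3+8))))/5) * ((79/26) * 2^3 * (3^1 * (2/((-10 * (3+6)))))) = 158/160875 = 0.00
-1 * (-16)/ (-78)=-8/ 39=-0.21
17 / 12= 1.42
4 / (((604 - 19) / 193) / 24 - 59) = -6176 / 90901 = -0.07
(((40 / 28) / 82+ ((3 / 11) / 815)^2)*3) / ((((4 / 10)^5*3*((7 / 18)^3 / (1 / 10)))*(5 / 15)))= 5492906214975 / 632945900818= 8.68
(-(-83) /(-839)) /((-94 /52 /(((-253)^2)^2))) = 8841654190798 /39433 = 224219668.57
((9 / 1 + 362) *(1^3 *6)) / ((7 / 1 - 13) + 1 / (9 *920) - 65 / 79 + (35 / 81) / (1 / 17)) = 13104640080 / 3079031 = 4256.09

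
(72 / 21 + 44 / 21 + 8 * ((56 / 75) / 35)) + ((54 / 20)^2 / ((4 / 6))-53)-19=-55.37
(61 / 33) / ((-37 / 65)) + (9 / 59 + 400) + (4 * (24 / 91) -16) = 2503958474 / 6555549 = 381.96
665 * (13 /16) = 8645 /16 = 540.31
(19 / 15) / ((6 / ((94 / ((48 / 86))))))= 38399 / 1080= 35.55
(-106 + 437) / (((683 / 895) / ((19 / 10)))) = 1125731 / 1366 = 824.11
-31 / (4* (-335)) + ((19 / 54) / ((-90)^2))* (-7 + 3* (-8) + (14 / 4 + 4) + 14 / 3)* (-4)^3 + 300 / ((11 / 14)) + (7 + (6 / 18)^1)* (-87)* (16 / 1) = -4751371461671 / 483545700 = -9826.11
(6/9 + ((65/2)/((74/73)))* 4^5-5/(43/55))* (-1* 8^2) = -10026978368/4773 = -2100770.66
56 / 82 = 28 / 41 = 0.68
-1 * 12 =-12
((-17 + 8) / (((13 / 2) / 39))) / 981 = -6 / 109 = -0.06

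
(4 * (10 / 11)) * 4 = 160 / 11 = 14.55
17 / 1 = 17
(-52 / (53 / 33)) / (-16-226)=78 / 583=0.13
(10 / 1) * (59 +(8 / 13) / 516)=989450 / 1677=590.01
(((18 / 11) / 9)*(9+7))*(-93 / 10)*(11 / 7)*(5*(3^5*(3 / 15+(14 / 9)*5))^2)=-139803922512 / 175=-798879557.21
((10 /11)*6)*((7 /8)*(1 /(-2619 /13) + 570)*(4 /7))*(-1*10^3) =-14928170000 /9603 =-1554531.92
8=8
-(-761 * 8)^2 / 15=-37063744 / 15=-2470916.27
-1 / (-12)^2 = -0.01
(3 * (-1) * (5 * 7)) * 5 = -525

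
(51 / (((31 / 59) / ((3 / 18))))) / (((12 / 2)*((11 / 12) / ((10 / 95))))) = 2006 / 6479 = 0.31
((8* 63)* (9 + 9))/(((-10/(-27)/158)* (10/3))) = 29025864/25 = 1161034.56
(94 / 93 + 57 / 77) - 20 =-130681 / 7161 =-18.25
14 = 14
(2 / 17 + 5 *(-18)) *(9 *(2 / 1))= -27504 / 17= -1617.88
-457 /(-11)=457 /11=41.55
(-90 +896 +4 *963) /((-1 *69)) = -4658 /69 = -67.51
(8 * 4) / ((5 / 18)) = 576 / 5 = 115.20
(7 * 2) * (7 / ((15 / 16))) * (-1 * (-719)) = 1127392 / 15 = 75159.47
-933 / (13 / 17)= -15861 / 13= -1220.08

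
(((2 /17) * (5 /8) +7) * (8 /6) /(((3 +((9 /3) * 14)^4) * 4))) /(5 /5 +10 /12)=481 /1163775426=0.00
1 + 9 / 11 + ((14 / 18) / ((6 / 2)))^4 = 10655231 / 5845851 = 1.82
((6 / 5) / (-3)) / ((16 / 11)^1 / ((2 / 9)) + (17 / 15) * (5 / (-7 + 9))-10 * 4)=132 / 10105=0.01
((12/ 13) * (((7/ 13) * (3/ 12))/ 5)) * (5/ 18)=7/ 1014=0.01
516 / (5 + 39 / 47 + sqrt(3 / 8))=53160384 / 593981 -2279688*sqrt(6) / 593981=80.10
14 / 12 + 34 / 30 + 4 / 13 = 339 / 130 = 2.61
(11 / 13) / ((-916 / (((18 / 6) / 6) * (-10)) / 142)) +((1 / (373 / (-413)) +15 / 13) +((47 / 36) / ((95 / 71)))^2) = 1.65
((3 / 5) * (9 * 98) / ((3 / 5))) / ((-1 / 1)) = -882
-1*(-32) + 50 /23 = 786 /23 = 34.17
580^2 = 336400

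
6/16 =3/8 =0.38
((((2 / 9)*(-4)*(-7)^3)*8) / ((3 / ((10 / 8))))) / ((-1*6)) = -13720 / 81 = -169.38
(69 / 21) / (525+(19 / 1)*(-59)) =-0.01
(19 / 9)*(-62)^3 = -4528232 / 9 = -503136.89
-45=-45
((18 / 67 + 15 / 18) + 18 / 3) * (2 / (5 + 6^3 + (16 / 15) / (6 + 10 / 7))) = 185575 / 2889241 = 0.06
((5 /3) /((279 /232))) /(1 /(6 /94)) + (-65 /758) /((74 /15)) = 52281545 /735534396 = 0.07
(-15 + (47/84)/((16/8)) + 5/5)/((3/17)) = -39185/504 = -77.75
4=4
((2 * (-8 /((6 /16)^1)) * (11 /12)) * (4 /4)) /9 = -352 /81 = -4.35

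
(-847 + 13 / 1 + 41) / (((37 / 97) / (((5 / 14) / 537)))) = -384605 / 278166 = -1.38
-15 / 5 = -3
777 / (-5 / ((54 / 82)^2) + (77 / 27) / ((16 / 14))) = -4531464 / 52687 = -86.01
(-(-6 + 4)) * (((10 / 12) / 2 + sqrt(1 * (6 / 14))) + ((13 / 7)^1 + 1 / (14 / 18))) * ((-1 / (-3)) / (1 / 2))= 4 * sqrt(21) / 21 + 299 / 63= 5.62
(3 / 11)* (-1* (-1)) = 3 / 11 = 0.27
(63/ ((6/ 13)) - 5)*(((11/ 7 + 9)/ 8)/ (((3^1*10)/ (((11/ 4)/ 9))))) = 107041/ 60480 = 1.77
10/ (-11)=-10/ 11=-0.91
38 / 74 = 19 / 37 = 0.51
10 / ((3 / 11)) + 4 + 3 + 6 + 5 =164 / 3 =54.67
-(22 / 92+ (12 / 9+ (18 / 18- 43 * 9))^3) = 70692811847 / 1242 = 56918528.06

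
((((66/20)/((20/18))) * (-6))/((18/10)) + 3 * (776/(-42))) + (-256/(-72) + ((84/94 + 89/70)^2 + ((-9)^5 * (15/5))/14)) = -1238211928999/97416900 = -12710.44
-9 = -9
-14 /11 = -1.27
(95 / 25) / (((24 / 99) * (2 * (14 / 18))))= 5643 / 560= 10.08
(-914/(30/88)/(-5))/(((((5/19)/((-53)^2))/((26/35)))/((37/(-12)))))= -516201536708/39375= -13109880.30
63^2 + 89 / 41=162818 / 41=3971.17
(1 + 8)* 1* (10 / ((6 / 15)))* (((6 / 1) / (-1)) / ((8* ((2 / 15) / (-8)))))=10125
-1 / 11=-0.09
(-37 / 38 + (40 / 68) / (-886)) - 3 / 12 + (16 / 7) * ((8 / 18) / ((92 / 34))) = -704043923 / 829343844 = -0.85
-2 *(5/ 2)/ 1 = -5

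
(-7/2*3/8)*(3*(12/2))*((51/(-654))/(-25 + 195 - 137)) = 0.06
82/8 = 41/4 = 10.25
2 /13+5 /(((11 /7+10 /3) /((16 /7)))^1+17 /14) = 1.64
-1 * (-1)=1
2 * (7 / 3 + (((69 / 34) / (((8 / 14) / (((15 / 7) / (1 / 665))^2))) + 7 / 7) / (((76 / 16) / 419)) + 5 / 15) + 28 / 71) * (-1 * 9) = -11450670870.83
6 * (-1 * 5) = -30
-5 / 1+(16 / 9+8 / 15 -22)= -1111 / 45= -24.69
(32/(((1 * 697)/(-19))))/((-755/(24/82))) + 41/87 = 885235787/1877080245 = 0.47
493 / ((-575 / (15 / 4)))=-1479 / 460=-3.22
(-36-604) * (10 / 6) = -3200 / 3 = -1066.67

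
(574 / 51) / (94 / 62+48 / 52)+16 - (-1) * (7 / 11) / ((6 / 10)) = 11952835 / 551463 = 21.67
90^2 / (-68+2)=-1350 / 11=-122.73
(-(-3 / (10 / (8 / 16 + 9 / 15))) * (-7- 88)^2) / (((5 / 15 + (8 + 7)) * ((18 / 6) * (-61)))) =-1.06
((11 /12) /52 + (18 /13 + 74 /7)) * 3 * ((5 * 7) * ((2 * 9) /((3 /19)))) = 143324.86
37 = 37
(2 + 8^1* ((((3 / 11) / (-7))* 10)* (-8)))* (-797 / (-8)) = 826489 / 308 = 2683.41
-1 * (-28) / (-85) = -0.33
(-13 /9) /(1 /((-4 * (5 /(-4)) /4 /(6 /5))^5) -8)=126953125 /631461384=0.20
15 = 15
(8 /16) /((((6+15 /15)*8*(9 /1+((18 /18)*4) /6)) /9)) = 0.01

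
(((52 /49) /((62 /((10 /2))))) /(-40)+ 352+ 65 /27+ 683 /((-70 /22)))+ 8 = 121191877 /820260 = 147.75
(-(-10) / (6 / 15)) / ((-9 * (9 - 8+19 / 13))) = -325 / 288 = -1.13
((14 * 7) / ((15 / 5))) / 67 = 98 / 201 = 0.49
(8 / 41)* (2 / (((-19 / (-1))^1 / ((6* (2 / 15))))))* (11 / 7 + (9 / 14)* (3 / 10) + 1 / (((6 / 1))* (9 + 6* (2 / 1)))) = 5104 / 175275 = 0.03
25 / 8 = 3.12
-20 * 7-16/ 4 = -144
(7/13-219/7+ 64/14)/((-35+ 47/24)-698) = 57168/1596595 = 0.04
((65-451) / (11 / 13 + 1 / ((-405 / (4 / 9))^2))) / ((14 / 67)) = -2233420660575 / 1023025381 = -2183.15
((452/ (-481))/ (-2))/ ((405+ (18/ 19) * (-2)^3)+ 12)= 4294/ 3741699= 0.00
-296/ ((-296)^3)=1/ 87616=0.00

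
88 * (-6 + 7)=88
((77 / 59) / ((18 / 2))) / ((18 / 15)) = 385 / 3186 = 0.12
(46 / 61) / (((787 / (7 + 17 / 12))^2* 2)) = 234623 / 5440537296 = 0.00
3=3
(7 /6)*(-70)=-245 /3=-81.67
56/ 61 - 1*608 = -37032/ 61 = -607.08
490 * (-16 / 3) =-7840 / 3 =-2613.33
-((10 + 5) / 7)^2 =-225 / 49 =-4.59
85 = 85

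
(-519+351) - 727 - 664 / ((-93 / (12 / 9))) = -247049 / 279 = -885.48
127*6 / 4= 381 / 2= 190.50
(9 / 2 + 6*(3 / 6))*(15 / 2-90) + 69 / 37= -91299 / 148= -616.89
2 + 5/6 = 17/6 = 2.83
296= 296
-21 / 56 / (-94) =3 / 752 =0.00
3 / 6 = 1 / 2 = 0.50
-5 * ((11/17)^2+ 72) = -104645/289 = -362.09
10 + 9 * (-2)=-8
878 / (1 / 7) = 6146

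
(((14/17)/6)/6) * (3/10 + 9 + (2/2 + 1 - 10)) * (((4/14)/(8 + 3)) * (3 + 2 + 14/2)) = 26/2805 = 0.01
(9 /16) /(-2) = -9 /32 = -0.28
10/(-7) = -10/7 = -1.43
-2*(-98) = 196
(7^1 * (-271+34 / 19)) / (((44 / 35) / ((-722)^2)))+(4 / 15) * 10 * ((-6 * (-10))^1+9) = -781411391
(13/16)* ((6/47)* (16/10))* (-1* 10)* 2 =-156/47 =-3.32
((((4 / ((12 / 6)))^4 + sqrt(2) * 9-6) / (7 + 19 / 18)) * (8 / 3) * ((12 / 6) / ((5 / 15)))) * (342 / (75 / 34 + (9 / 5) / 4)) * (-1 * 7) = -40691.11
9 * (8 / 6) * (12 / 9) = 16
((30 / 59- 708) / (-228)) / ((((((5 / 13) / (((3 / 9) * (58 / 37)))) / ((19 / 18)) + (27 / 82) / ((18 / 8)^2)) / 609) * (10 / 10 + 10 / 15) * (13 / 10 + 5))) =9355488363 / 39629651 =236.07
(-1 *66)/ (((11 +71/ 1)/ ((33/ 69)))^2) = -0.00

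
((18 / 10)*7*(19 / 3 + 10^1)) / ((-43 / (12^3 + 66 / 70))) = -8274.80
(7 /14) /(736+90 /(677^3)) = 310288733 /456745015156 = 0.00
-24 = -24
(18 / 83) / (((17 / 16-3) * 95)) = -288 / 244435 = -0.00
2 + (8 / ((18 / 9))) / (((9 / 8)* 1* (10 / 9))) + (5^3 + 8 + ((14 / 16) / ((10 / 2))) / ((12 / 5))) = 66371 / 480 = 138.27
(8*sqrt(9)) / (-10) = -12 / 5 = -2.40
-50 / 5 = -10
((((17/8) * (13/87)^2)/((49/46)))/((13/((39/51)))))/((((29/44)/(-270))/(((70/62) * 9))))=-57721950/5292413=-10.91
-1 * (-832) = 832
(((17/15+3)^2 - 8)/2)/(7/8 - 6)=-8176/9225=-0.89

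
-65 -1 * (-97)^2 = -9474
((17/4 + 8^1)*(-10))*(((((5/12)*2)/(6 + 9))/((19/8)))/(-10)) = 49/171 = 0.29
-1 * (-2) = 2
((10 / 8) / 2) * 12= 15 / 2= 7.50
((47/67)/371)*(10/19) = 470/472283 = 0.00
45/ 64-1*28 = -1747/ 64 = -27.30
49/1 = 49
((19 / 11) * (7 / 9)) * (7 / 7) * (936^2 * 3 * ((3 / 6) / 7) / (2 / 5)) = 6935760 / 11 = 630523.64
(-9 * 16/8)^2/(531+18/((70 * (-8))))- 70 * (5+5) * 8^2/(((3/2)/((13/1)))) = -19241300960/49557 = -388266.06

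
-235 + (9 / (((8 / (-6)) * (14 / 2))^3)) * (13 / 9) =-5159071 / 21952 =-235.02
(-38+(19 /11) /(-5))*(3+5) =-16872 /55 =-306.76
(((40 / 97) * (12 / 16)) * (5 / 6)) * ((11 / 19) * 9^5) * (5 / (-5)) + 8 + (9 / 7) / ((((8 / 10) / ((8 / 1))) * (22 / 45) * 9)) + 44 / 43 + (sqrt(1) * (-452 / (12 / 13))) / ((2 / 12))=-71620882506 / 6102173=-11736.95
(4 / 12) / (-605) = -1 / 1815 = -0.00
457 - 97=360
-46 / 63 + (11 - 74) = -4015 / 63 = -63.73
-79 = -79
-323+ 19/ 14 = -4503/ 14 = -321.64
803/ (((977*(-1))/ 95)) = -76285/ 977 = -78.08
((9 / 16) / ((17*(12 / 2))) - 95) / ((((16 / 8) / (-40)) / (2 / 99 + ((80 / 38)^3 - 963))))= -167321538574525 / 92349576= -1811827.90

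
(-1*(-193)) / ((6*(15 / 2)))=193 / 45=4.29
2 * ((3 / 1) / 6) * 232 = 232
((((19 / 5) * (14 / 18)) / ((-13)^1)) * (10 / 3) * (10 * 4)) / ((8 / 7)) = -9310 / 351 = -26.52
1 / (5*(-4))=-1 / 20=-0.05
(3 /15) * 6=6 /5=1.20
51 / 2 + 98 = 247 / 2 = 123.50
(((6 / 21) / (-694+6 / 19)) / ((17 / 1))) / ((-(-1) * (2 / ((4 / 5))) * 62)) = -0.00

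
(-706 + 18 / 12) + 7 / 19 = -26757 / 38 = -704.13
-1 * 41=-41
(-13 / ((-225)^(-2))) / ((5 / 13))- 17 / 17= -1711126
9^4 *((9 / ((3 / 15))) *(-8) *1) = -2361960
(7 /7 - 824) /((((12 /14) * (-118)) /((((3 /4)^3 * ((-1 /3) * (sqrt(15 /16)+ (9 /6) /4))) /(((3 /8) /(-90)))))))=777735 /7552+ 259245 * sqrt(15) /3776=368.89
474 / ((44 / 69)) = 16353 / 22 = 743.32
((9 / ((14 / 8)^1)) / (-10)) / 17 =-18 / 595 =-0.03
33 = 33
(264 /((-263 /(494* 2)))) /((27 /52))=-4521088 /2367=-1910.05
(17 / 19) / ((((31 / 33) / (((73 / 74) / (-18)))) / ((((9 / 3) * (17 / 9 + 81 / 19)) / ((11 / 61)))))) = -19909363 / 3726603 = -5.34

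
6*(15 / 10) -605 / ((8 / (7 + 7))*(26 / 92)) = -97171 / 26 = -3737.35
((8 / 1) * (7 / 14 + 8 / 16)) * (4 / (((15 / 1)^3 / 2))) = 64 / 3375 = 0.02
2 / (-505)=-0.00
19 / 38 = 1 / 2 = 0.50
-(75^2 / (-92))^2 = -31640625 / 8464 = -3738.26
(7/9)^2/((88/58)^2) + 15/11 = 255049/156816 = 1.63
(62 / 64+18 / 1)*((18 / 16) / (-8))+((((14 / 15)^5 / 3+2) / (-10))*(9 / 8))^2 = -8543072958394567 / 3280500000000000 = -2.60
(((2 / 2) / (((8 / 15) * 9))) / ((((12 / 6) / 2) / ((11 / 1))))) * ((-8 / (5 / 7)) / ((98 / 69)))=-253 / 14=-18.07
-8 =-8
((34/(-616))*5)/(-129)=85/39732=0.00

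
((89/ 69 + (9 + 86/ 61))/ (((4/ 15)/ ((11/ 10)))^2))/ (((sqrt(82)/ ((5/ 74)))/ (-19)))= -424544835 * sqrt(82)/ 136214464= -28.22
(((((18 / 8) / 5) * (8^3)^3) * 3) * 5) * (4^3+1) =58888028160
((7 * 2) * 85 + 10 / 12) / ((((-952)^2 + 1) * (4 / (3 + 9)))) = 1429 / 362522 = 0.00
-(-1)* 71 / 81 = 71 / 81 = 0.88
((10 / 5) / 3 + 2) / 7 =8 / 21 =0.38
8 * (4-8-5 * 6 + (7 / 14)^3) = -271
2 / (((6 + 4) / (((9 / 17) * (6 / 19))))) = 54 / 1615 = 0.03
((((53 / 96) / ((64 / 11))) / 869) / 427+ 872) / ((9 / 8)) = 180726841397 / 233162496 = 775.11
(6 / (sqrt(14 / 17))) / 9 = 0.73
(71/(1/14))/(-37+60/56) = -13916/503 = -27.67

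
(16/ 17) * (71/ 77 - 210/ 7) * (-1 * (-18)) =-644832/ 1309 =-492.61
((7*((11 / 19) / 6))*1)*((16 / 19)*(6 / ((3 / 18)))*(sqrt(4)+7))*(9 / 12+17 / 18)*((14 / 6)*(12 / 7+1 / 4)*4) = 2066680 / 361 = 5724.88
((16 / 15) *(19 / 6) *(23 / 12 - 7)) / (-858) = 1159 / 57915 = 0.02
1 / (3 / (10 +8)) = 6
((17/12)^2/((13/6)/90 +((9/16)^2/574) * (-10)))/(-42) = -473960/184109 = -2.57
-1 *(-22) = 22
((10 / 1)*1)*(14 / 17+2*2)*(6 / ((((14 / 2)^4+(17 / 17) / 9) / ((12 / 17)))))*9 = 478224 / 624529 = 0.77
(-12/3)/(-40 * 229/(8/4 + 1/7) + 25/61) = 732/782189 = 0.00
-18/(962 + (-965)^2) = -6/310729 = -0.00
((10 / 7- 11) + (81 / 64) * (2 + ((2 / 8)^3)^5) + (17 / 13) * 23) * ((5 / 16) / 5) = 144059645566155 / 100055558127616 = 1.44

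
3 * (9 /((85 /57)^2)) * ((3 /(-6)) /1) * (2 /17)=-87723 /122825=-0.71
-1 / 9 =-0.11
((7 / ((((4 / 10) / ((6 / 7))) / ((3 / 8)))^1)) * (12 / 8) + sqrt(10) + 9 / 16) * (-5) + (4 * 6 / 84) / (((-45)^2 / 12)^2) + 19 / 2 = -226445561 / 6378750- 5 * sqrt(10) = -51.31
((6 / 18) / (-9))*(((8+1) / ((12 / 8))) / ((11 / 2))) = -4 / 99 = -0.04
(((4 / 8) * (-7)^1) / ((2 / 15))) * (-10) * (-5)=-2625 / 2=-1312.50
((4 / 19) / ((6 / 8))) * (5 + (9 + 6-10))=160 / 57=2.81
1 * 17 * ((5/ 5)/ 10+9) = 1547/ 10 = 154.70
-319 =-319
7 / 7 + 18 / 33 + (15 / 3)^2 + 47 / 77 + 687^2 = 36343704 / 77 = 471996.16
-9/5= -1.80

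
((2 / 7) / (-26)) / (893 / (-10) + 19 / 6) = 15 / 117572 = 0.00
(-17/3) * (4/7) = -68/21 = -3.24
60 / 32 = 15 / 8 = 1.88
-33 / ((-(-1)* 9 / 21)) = -77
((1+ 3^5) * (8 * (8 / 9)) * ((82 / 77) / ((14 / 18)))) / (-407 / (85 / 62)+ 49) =-9.58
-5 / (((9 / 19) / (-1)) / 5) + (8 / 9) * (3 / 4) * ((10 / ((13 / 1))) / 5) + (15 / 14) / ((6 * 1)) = 173821 / 3276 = 53.06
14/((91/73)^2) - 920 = -1077702/1183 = -910.99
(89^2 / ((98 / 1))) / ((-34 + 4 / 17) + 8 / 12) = -403971 / 165424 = -2.44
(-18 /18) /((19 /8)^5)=-0.01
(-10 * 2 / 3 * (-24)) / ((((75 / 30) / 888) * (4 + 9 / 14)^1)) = 795648 / 65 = 12240.74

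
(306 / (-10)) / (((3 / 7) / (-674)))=48123.60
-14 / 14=-1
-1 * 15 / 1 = -15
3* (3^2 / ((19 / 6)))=162 / 19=8.53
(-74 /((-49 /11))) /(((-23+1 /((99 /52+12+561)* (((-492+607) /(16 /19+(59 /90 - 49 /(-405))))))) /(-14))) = 43068467920500 /4259223559073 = 10.11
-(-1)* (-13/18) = -13/18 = -0.72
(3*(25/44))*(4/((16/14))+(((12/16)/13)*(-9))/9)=13425/2288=5.87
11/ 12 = 0.92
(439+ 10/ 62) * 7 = 95298/ 31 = 3074.13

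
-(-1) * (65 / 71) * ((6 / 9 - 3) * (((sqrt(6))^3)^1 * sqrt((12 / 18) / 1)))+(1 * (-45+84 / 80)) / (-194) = -6999191 / 275480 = -25.41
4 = 4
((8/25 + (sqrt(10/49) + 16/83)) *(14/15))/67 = 2 *sqrt(10)/1005 + 14896/2085375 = 0.01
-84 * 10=-840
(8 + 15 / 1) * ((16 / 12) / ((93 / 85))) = 7820 / 279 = 28.03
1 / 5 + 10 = 51 / 5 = 10.20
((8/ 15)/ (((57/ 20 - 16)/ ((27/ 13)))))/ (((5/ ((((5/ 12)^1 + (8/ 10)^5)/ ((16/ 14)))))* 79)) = -586173/ 4220328125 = -0.00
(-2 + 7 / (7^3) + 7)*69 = 16974 / 49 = 346.41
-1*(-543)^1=543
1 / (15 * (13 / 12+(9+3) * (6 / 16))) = 4 / 335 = 0.01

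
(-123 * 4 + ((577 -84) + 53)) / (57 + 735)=3 / 44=0.07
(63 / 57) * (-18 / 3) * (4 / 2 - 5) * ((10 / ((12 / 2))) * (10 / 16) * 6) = 4725 / 38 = 124.34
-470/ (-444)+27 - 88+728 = 148309/ 222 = 668.06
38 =38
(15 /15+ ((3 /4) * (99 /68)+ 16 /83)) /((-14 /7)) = -51579 /45152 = -1.14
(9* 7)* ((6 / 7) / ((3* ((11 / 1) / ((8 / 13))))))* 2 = 288 / 143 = 2.01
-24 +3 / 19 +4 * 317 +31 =1275.16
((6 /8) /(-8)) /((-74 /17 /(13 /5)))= 663 /11840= 0.06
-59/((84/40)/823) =-485570/21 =-23122.38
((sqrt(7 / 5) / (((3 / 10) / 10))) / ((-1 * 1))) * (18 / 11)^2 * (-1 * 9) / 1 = 19440 * sqrt(35) / 121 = 950.48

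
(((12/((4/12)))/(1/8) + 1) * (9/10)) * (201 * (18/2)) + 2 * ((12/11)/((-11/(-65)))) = 569345889/1210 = 470533.79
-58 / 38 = -29 / 19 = -1.53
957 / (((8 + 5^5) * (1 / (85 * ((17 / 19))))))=1382865 / 59527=23.23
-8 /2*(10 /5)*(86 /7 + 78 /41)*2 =-65152 /287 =-227.01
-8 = -8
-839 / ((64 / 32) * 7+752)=-1.10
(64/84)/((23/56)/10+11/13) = 16640/19377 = 0.86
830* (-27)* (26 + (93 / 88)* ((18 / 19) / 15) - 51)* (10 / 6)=389265435 / 418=931257.02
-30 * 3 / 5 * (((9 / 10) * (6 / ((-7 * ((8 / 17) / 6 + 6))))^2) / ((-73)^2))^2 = -399478353849 / 1967797468614780031250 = -0.00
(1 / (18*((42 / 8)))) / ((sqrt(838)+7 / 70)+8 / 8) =-220 / 15815331+200*sqrt(838) / 15815331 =0.00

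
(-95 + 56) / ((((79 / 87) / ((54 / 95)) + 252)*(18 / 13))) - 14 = -16811941 / 1191401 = -14.11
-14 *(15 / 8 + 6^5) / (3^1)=-145187 / 4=-36296.75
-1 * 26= -26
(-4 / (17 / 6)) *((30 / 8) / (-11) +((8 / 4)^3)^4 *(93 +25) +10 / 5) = -127599030 / 187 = -682347.75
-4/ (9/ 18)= -8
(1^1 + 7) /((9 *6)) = 0.15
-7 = -7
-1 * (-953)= 953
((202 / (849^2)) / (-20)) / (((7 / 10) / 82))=-8282 / 5045607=-0.00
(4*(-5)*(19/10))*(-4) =152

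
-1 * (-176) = 176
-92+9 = -83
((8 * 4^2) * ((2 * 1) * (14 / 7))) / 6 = 256 / 3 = 85.33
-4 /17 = -0.24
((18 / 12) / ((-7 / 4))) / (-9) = 2 / 21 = 0.10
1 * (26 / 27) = 26 / 27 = 0.96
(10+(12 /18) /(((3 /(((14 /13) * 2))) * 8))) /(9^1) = 1.12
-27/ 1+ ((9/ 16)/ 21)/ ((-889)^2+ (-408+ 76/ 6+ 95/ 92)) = -164822945157/ 6104553532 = -27.00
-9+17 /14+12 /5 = -377 /70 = -5.39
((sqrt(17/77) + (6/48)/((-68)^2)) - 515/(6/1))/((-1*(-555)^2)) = 0.00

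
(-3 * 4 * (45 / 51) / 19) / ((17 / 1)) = -180 / 5491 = -0.03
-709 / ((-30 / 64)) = 22688 / 15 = 1512.53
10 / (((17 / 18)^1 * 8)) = 45 / 34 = 1.32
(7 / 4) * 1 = 7 / 4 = 1.75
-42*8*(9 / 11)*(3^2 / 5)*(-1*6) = 163296 / 55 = 2969.02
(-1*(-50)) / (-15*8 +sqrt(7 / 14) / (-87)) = -0.42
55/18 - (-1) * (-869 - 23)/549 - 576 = -630877/1098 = -574.57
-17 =-17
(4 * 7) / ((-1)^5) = -28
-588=-588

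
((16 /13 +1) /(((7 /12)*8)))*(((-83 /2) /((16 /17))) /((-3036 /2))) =40919 /2946944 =0.01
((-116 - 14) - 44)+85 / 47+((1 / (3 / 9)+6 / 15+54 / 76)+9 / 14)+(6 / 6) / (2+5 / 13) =-161825303 / 968905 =-167.02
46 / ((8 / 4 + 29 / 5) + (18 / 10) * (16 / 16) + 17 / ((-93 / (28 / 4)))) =21390 / 3869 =5.53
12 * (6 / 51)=24 / 17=1.41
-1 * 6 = -6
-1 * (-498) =498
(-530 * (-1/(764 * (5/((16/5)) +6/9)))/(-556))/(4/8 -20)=0.00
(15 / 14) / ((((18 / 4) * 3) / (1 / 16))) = 5 / 1008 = 0.00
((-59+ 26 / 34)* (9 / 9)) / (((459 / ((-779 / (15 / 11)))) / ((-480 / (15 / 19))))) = -44067.26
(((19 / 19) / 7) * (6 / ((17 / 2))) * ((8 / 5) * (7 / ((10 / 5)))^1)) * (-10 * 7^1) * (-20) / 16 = 840 / 17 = 49.41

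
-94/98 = -47/49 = -0.96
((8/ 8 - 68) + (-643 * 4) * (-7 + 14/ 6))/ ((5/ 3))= 7161.40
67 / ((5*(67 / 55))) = 11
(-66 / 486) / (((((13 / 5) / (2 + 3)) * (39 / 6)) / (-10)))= 5500 / 13689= 0.40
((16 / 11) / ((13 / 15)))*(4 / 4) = 240 / 143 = 1.68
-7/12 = -0.58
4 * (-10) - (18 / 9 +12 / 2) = -48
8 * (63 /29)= 504 /29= 17.38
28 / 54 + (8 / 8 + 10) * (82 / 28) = 12373 / 378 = 32.73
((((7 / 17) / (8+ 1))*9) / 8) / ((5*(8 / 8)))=7 / 680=0.01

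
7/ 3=2.33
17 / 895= 0.02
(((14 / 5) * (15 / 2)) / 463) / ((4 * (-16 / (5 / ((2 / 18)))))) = -945 / 29632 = -0.03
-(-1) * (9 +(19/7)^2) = 802/49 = 16.37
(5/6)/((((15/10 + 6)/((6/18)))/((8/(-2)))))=-0.15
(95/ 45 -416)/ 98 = -3725/ 882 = -4.22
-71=-71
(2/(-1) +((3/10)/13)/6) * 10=-519/26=-19.96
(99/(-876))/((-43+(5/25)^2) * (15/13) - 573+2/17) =36465/200840228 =0.00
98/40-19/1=-331/20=-16.55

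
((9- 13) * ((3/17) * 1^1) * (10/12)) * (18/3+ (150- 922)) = 7660/17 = 450.59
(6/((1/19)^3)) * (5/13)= 205770/13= 15828.46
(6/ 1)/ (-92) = -3/ 46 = -0.07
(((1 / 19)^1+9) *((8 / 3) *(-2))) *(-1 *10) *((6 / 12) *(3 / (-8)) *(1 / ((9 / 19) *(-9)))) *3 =1720 / 27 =63.70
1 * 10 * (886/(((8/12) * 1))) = 13290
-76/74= -38/37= -1.03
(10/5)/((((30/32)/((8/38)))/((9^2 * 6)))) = 218.27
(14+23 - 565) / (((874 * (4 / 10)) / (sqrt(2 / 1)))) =-660 * sqrt(2) / 437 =-2.14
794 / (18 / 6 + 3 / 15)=1985 / 8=248.12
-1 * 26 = -26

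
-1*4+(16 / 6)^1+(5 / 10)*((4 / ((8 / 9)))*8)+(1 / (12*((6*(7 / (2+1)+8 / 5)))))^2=33417625 / 2005056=16.67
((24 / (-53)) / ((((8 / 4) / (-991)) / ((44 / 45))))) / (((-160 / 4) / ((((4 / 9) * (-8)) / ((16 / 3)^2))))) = 10901 / 15900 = 0.69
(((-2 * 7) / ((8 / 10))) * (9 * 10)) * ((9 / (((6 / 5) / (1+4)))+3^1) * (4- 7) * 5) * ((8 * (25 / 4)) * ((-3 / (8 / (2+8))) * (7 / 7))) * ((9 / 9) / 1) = -717609375 / 4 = -179402343.75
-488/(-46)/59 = 244/1357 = 0.18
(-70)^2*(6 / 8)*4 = 14700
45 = 45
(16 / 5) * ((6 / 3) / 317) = 32 / 1585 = 0.02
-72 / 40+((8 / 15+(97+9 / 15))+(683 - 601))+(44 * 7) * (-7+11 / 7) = -4481 / 3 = -1493.67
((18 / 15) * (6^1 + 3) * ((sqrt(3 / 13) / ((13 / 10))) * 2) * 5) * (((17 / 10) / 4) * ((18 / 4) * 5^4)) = 2581875 * sqrt(39) / 338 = 47703.56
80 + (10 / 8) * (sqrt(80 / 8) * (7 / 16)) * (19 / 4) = 665 * sqrt(10) / 256 + 80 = 88.21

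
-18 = -18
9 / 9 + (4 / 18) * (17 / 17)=11 / 9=1.22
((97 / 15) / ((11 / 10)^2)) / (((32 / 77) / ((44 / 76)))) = 3395 / 456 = 7.45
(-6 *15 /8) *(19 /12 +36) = -6765 /16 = -422.81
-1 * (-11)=11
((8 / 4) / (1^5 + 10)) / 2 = 0.09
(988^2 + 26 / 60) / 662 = 29284333 / 19860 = 1474.54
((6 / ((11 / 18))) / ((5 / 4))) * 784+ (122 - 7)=345013 / 55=6272.96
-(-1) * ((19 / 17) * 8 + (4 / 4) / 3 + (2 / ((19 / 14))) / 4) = 9344 / 969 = 9.64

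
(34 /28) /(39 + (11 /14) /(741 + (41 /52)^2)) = 34090865 /1094948114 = 0.03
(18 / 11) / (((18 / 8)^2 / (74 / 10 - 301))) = -46976 / 495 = -94.90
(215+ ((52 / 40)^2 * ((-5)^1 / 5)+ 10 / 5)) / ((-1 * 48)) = -7177 / 1600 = -4.49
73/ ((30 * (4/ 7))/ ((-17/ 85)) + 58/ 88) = -22484/ 26197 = -0.86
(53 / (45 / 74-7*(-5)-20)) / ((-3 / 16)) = -62752 / 3465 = -18.11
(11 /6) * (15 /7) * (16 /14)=220 /49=4.49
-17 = -17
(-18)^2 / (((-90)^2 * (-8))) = -1 / 200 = -0.00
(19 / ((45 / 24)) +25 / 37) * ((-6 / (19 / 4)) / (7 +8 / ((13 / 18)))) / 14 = -44564 / 826025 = -0.05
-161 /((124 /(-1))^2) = -161 /15376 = -0.01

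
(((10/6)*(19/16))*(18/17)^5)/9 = 415530/1419857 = 0.29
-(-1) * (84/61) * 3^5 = 20412/61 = 334.62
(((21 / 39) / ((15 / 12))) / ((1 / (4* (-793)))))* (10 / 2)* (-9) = 61488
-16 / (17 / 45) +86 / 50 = -17269 / 425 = -40.63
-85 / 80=-17 / 16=-1.06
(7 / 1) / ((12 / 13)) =91 / 12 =7.58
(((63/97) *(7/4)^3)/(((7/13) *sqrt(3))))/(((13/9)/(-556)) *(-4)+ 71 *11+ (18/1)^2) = 1287279 *sqrt(3)/660133888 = 0.00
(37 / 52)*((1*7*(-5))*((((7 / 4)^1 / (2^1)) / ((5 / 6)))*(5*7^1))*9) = -8236.95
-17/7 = -2.43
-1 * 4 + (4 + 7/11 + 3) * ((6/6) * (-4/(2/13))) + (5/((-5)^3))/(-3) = -167089/825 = -202.53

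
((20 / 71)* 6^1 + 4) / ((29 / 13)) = 5252 / 2059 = 2.55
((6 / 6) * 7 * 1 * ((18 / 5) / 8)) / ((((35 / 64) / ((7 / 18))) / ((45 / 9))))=56 / 5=11.20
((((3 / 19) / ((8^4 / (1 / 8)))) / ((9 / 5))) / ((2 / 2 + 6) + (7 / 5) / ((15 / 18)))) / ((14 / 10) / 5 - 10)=-3125 / 98489696256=-0.00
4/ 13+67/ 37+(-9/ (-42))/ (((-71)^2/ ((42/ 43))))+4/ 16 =987806307/ 417052012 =2.37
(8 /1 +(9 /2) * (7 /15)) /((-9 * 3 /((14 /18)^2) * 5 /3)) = -4949 /36450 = -0.14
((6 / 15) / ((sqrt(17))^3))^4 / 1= 0.00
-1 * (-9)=9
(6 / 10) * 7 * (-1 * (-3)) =12.60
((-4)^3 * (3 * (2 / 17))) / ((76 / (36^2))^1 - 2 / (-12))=-124416 / 1241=-100.25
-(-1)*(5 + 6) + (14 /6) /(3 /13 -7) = 2813 /264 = 10.66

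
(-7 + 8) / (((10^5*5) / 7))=7 / 500000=0.00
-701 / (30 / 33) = -7711 / 10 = -771.10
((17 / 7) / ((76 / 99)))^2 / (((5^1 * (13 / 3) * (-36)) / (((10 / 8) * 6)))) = -2832489 / 29434496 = -0.10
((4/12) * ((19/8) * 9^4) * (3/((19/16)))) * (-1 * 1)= -13122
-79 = -79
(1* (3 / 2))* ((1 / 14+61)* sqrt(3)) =158.67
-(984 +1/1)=-985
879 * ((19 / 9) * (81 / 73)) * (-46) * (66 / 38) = -12008898 / 73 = -164505.45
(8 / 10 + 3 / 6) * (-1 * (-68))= 442 / 5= 88.40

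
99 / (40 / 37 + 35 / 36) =48.21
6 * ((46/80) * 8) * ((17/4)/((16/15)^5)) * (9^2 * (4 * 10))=72150496875/262144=275232.30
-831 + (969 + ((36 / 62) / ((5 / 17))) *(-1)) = 21084 / 155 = 136.03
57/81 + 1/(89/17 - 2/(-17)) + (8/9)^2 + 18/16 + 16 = 1108931/58968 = 18.81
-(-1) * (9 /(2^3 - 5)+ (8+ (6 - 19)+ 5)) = 3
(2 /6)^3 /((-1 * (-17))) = 1 /459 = 0.00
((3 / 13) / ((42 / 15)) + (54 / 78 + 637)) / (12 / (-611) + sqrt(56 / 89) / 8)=23306002800 / 17575033 + 3333325775 *sqrt(1246) / 17575033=8020.93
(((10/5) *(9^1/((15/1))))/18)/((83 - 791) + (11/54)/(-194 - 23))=-3906/41481775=-0.00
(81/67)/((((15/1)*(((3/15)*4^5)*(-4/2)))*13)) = -27/1783808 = -0.00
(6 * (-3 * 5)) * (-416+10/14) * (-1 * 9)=-2354670/7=-336381.43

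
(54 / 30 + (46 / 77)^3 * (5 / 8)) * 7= 4412972 / 326095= 13.53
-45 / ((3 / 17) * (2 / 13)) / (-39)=85 / 2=42.50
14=14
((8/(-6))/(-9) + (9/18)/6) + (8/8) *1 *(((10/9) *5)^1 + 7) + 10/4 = 1651/108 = 15.29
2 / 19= 0.11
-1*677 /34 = -677 /34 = -19.91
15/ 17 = 0.88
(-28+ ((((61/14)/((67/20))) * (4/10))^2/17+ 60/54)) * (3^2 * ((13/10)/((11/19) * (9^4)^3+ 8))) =-22338278131/11617091372787163291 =-0.00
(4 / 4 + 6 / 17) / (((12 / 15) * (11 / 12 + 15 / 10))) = 0.70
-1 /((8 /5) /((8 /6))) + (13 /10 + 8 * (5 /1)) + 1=622 /15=41.47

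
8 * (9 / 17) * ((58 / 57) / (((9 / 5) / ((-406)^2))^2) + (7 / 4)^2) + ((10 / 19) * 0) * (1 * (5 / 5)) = 630365040213433 / 17442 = 36140639847.12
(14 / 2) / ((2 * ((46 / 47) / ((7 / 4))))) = 2303 / 368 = 6.26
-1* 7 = -7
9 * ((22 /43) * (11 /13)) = 2178 /559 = 3.90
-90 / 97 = -0.93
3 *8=24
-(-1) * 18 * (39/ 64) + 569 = 18559/ 32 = 579.97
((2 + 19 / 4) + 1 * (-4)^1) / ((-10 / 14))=-77 / 20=-3.85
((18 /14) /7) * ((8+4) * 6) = 648 /49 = 13.22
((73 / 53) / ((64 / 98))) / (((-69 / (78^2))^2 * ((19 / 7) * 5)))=6436249911 / 5327030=1208.22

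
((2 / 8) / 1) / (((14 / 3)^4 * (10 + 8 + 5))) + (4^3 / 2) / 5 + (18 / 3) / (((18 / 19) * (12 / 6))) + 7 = 878267807 / 53014080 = 16.57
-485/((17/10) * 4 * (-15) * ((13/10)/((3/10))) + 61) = 485/381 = 1.27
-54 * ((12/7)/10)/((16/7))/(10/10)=-81/20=-4.05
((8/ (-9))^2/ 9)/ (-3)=-64/ 2187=-0.03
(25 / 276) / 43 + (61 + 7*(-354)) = -28684931 / 11868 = -2417.00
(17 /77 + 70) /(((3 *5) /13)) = 70291 /1155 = 60.86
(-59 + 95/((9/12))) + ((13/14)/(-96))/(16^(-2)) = 1369/21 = 65.19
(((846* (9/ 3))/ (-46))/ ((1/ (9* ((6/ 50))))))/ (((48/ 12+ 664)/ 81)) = -2775303/ 384100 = -7.23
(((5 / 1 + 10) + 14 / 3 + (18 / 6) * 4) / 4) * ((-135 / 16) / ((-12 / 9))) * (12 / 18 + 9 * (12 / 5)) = 1115.51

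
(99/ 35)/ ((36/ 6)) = 33/ 70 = 0.47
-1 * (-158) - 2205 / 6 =-419 / 2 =-209.50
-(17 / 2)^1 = -17 / 2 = -8.50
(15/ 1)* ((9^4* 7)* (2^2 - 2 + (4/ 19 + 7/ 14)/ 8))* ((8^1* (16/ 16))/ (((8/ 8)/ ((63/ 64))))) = 27559644525/ 2432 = 11332090.68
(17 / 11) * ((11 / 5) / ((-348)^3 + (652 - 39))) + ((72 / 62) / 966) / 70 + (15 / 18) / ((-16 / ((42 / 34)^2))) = -5409796817946641 / 68082398950743520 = -0.08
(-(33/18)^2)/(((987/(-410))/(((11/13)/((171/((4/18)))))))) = 272855/177722181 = 0.00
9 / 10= 0.90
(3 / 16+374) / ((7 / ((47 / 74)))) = 281389 / 8288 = 33.95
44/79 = 0.56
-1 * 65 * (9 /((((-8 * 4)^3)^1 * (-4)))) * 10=-2925 /65536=-0.04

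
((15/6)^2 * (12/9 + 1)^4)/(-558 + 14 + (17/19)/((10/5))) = -228095/669222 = -0.34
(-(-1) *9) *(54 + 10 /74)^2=36108081 /1369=26375.52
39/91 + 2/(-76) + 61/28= 1373/532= 2.58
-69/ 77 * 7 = -69/ 11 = -6.27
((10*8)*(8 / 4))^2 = 25600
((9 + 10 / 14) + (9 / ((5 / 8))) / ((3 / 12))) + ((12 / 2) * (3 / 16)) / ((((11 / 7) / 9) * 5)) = 211297 / 3080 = 68.60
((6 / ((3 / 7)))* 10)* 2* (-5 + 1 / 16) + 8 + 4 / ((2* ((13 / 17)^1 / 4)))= -35465 / 26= -1364.04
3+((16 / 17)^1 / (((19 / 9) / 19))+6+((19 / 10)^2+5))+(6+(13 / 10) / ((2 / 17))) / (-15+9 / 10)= 5961667 / 239700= 24.87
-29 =-29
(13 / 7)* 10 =18.57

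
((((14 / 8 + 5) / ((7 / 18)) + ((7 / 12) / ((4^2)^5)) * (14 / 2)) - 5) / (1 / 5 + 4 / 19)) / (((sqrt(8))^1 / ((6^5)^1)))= 214754078655 * sqrt(2) / 3670016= 82753.90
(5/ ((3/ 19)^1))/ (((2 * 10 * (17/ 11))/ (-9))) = -627/ 68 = -9.22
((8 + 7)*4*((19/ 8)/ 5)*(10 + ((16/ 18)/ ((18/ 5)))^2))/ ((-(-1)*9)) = 627095/ 19683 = 31.86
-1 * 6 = -6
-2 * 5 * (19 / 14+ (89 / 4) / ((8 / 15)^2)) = -713035 / 896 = -795.80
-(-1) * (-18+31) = 13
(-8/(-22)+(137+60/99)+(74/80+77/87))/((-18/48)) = -5350769/14355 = -372.75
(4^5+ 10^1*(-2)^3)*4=3776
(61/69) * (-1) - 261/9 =-29.88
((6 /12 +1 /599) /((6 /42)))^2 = 17698849 /1435204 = 12.33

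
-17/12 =-1.42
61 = 61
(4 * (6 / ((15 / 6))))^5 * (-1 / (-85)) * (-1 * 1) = -254803968 / 265625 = -959.26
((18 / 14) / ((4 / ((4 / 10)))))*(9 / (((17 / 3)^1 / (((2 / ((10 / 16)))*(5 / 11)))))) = 1944 / 6545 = 0.30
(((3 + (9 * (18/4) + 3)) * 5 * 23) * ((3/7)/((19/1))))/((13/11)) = 352935/3458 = 102.06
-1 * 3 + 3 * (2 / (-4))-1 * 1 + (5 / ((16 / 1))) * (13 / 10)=-163 / 32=-5.09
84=84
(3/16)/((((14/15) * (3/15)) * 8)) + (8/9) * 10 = 145385/16128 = 9.01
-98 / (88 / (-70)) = 1715 / 22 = 77.95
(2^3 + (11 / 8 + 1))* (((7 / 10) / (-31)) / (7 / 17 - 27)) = 9877 / 1120960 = 0.01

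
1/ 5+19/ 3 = 98/ 15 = 6.53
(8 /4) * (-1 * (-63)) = 126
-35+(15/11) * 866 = 12605/11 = 1145.91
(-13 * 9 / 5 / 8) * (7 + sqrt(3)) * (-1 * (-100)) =-4095 / 2 - 585 * sqrt(3) / 2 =-2554.12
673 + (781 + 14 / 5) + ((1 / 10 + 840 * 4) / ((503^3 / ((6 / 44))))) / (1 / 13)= 40787452659831 / 27997975940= 1456.80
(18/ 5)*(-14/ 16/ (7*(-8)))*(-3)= -27/ 160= -0.17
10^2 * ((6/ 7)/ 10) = 60/ 7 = 8.57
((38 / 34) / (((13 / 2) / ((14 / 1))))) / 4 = 0.60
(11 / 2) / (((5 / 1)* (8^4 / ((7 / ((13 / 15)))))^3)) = 2546775 / 301953380777984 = 0.00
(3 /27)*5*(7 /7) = 5 /9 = 0.56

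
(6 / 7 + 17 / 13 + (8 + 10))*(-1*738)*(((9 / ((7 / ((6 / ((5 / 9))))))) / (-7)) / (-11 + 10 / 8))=-3027.73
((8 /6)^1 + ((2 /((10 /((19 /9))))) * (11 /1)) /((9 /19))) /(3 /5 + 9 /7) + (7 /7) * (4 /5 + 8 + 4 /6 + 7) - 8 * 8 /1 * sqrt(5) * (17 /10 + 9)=598039 /26730 - 3424 * sqrt(5) /5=-1508.89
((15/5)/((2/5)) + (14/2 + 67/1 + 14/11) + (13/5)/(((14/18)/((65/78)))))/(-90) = -366/385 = -0.95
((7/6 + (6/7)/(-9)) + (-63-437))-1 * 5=-7055/14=-503.93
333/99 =37/11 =3.36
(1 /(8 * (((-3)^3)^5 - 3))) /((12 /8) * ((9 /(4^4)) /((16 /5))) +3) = -0.00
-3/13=-0.23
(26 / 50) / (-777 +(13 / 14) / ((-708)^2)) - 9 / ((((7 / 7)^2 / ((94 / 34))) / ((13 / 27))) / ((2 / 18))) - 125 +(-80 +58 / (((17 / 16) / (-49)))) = -10604397970915046 / 3680606100825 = -2881.16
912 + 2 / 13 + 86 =12976 / 13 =998.15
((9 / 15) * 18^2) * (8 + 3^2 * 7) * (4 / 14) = 138024 / 35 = 3943.54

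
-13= -13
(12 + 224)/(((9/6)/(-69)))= -10856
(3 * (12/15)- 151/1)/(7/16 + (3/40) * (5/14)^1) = -20804/65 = -320.06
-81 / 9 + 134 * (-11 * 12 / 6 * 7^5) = -49547045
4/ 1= 4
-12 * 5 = -60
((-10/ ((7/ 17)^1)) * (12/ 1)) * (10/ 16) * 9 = -11475/ 7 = -1639.29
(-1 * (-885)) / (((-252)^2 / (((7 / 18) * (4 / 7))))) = 295 / 95256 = 0.00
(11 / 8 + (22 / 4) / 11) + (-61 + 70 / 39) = -57.33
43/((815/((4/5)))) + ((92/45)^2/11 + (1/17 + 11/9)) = 105130328/61724025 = 1.70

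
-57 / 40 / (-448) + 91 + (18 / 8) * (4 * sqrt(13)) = 9 * sqrt(13) + 1630777 / 17920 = 123.45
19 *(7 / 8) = 133 / 8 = 16.62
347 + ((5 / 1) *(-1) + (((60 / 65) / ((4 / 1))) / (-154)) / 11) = 7531521 / 22022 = 342.00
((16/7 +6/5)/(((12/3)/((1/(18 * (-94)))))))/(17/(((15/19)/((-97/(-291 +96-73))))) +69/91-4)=-53131/469592322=-0.00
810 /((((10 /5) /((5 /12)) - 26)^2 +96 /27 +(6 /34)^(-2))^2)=4556250 /1323722689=0.00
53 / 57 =0.93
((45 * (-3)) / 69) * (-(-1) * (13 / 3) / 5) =-39 / 23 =-1.70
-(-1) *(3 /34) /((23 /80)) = 120 /391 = 0.31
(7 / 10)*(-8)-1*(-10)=22 / 5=4.40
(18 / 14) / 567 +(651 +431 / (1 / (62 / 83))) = 35613038 / 36603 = 972.95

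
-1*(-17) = 17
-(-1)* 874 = 874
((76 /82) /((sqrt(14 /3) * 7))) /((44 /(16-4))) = 57 * sqrt(42) /22099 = 0.02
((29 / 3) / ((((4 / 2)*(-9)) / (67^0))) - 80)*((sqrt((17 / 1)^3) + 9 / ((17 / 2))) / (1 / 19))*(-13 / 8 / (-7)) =-18261451*sqrt(17) / 3024 - 1074203 / 2856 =-25274.90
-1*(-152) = 152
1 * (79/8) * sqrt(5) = 79 * sqrt(5)/8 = 22.08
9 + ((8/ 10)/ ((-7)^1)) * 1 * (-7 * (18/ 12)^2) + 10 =104/ 5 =20.80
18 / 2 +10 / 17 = 163 / 17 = 9.59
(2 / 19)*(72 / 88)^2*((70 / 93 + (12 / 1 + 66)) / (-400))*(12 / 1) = -296622 / 1781725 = -0.17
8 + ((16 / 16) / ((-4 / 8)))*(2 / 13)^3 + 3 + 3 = 30742 / 2197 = 13.99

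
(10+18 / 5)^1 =68 / 5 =13.60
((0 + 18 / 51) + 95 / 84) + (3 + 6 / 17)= 6907 / 1428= 4.84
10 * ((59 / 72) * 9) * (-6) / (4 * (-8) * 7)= 1.98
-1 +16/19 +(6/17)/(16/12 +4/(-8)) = 429/1615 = 0.27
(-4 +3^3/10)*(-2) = 13/5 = 2.60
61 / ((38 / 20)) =32.11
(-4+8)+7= 11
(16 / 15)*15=16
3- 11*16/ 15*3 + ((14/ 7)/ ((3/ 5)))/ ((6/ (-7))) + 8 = -1264/ 45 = -28.09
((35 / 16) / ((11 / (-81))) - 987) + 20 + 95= -156307 / 176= -888.11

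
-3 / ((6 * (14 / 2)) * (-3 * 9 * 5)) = 1 / 1890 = 0.00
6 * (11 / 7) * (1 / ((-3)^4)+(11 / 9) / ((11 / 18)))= 18.97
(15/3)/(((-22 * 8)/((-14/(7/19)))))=95/88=1.08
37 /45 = 0.82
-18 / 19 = -0.95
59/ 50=1.18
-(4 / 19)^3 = -64 / 6859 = -0.01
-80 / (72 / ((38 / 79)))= -380 / 711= -0.53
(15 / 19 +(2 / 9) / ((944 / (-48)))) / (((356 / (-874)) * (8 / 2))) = -60191 / 126024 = -0.48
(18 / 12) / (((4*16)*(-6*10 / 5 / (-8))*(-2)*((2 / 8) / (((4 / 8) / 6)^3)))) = -1 / 55296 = -0.00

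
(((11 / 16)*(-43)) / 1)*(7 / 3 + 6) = -11825 / 48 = -246.35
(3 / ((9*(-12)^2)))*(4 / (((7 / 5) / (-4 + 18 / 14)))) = -95 / 5292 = -0.02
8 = 8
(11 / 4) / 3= 11 / 12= 0.92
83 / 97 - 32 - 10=-41.14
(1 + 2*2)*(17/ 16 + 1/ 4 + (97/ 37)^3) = 78332405/ 810448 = 96.65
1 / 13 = 0.08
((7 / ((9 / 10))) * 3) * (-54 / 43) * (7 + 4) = -13860 / 43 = -322.33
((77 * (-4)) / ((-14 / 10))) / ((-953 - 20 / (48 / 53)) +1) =-0.23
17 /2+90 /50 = 10.30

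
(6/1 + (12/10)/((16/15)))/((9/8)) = 19/3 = 6.33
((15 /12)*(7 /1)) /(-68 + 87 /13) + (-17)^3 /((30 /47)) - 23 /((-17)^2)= -106375919011 /13819980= -7697.26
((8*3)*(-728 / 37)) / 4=-4368 / 37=-118.05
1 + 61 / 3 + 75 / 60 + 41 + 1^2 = 775 / 12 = 64.58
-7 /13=-0.54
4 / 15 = 0.27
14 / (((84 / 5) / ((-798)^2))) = 530670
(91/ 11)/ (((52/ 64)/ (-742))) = -83104/ 11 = -7554.91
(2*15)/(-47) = -30/47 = -0.64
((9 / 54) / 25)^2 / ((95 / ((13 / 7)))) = 13 / 14962500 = 0.00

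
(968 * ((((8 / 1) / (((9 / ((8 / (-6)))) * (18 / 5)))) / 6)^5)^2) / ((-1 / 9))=-10150215680000000000 / 4710128697246244834921603689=-0.00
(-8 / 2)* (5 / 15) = -4 / 3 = -1.33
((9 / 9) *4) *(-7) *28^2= -21952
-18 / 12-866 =-1735 / 2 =-867.50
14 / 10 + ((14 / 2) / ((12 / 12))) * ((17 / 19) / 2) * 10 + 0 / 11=3108 / 95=32.72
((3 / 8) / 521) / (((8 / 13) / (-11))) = -429 / 33344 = -0.01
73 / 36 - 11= -323 / 36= -8.97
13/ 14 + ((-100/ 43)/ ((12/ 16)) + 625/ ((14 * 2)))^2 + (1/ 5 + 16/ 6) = 24346726829/ 65232720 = 373.23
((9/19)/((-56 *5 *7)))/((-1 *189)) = 1/782040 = 0.00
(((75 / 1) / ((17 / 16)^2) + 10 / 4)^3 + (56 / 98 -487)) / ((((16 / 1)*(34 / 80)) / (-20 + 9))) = -24318505615432325 / 45957931376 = -529147.09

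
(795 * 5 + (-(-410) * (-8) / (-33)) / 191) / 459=8.66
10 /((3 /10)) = 100 /3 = 33.33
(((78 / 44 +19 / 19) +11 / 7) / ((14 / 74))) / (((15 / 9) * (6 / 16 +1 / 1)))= 297036 / 29645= 10.02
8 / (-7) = -8 / 7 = -1.14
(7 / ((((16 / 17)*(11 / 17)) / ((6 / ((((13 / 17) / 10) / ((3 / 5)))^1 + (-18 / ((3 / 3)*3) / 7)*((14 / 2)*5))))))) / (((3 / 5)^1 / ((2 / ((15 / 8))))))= -137564 / 33517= -4.10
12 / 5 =2.40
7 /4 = 1.75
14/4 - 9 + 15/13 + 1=-3.35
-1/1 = -1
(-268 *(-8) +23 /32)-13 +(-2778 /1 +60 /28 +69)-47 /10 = -649419 /1120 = -579.84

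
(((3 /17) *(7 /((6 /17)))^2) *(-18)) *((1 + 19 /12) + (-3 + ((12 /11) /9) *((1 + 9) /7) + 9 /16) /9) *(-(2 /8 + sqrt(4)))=9229997 /1408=6555.40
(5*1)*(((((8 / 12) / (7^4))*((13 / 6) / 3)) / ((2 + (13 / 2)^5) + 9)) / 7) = 416 / 33729682581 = 0.00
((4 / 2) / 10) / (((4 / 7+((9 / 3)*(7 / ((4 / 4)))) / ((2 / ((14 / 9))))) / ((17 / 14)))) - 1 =-3499 / 3550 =-0.99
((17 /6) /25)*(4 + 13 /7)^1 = 697 /1050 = 0.66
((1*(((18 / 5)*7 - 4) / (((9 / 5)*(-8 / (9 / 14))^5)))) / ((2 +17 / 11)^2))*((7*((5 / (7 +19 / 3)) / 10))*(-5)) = 14025231 / 3403837079552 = 0.00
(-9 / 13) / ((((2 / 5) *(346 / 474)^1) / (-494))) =202635 / 173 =1171.30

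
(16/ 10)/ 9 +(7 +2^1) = 9.18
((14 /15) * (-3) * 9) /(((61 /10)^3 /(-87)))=2192400 /226981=9.66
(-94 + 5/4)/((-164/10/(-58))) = -53795/164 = -328.02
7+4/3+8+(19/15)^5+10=22472974/759375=29.59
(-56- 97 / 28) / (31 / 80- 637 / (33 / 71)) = 1098900 / 25319959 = 0.04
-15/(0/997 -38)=15/38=0.39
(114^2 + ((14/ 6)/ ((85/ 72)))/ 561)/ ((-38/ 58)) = -5990572804/ 302005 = -19836.01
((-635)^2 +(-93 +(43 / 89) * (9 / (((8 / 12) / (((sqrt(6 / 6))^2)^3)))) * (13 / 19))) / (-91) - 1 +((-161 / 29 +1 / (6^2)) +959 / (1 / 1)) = -558681765689 / 160651764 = -3477.59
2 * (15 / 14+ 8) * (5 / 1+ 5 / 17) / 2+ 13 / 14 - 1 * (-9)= 13793 / 238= 57.95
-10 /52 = -5 /26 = -0.19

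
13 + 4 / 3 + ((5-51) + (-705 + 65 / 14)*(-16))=234655 / 21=11174.05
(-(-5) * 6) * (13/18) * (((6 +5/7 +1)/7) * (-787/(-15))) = 1252.78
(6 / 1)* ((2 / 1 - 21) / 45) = -38 / 15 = -2.53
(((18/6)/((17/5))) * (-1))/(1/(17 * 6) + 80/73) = -6570/8233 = -0.80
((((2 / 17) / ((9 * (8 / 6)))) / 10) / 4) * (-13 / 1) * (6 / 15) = -13 / 10200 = -0.00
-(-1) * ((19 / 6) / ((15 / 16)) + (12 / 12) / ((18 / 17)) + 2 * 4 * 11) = 92.32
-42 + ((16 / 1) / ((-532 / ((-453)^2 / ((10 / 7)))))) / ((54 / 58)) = -1334428 / 285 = -4682.20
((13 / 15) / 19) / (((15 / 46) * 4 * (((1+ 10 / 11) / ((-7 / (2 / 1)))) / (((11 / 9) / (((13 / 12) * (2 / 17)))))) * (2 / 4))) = -47311 / 38475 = -1.23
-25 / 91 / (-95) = 5 / 1729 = 0.00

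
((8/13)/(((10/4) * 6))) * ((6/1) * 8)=128/65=1.97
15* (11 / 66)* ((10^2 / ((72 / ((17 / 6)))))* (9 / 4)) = 2125 / 96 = 22.14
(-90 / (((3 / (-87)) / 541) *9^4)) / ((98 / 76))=5961820 / 35721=166.90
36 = 36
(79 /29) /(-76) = -79 /2204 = -0.04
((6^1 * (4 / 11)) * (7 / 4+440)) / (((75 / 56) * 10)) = 98952 / 1375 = 71.97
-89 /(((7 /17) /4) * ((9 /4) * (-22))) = 12104 /693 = 17.47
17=17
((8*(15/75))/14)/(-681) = -4/23835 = -0.00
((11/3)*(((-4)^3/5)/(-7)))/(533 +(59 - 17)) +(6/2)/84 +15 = 3633941/241500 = 15.05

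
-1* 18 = -18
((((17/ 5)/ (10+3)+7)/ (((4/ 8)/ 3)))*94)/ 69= 88736/ 1495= 59.36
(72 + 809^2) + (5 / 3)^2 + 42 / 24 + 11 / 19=654558.11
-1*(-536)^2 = -287296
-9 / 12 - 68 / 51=-25 / 12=-2.08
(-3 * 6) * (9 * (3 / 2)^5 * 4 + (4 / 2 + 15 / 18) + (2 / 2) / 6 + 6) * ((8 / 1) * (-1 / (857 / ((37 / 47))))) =1504494 / 40279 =37.35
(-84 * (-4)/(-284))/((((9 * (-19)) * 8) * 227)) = 0.00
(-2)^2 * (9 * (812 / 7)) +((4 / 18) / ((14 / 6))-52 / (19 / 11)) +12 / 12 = 1654649 / 399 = 4146.99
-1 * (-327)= 327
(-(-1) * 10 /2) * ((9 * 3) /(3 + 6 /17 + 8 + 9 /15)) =11475 /1016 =11.29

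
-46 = -46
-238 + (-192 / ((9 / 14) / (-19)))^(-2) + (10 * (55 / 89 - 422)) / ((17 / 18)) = -2060779599055567 / 438492479488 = -4699.69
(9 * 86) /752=387 /376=1.03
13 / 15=0.87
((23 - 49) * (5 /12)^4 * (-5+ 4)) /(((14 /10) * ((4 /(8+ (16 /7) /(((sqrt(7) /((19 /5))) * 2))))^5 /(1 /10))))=4.55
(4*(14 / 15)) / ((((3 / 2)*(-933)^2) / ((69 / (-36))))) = -644 / 117516015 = -0.00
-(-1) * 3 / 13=3 / 13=0.23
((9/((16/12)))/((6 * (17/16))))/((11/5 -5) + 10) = 5/34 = 0.15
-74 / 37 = -2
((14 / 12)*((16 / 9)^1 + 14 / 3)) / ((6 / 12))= 406 / 27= 15.04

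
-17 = -17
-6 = -6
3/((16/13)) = 39/16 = 2.44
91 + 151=242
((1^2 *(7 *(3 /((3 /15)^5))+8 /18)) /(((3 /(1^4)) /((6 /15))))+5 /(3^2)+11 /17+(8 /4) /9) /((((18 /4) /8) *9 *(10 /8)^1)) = 1285417984 /929475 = 1382.95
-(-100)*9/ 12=75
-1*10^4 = -10000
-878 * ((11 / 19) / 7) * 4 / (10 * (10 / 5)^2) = -4829 / 665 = -7.26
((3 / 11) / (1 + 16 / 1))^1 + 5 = 938 / 187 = 5.02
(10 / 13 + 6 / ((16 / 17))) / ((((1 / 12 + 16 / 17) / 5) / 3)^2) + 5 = 872483615 / 567853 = 1536.46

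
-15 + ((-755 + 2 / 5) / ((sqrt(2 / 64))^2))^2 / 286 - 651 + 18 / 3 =662384668 / 325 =2038106.67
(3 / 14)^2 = 9 / 196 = 0.05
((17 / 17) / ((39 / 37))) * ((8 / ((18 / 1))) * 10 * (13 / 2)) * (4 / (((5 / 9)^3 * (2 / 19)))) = 151848 / 25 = 6073.92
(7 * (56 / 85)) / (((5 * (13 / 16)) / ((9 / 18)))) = 3136 / 5525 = 0.57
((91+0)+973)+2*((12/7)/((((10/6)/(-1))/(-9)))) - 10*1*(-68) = 1762.51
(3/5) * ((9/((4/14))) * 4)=378/5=75.60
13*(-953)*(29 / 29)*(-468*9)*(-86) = -4487692248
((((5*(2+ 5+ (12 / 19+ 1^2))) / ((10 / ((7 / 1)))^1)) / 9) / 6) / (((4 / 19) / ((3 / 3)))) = 287 / 108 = 2.66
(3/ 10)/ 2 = 3/ 20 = 0.15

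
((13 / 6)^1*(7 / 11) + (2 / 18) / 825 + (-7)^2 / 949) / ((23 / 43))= 866893889 / 324130950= 2.67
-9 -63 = -72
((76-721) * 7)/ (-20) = 903/ 4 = 225.75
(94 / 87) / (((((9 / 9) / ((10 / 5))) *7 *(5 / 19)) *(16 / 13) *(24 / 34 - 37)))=-197353 / 7515060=-0.03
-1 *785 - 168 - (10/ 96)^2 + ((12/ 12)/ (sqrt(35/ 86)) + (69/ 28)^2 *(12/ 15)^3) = -13405011749/ 14112000 + sqrt(3010)/ 35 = -948.33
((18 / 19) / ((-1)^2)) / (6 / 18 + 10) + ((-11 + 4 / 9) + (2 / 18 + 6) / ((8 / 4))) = -8727 / 1178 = -7.41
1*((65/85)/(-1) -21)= -370/17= -21.76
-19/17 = -1.12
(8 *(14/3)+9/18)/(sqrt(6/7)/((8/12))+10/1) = 15890/4119 - 227 *sqrt(42)/2746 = 3.32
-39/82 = -0.48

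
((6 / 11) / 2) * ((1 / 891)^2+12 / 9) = 1058509 / 2910897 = 0.36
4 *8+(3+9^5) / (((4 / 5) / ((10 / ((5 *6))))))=24637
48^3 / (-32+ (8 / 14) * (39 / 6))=-3909.82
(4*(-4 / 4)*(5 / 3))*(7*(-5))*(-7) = -4900 / 3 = -1633.33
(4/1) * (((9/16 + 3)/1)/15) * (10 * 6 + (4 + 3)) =1273/20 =63.65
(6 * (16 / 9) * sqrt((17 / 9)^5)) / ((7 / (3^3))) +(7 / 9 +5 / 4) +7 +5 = 505 / 36 +9248 * sqrt(17) / 189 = 215.78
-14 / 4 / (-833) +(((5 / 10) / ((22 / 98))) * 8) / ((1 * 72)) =2965 / 11781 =0.25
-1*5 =-5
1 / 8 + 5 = 41 / 8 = 5.12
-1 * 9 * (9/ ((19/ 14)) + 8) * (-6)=15012/ 19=790.11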